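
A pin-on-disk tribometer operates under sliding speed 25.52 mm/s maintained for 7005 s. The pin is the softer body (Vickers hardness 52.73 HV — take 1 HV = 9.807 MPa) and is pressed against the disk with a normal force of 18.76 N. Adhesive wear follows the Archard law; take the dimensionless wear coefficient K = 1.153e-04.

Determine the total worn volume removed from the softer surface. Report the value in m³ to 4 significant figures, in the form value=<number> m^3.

value=7.478e-10 m^3

Intermediate values are shown rounded; the computation carries full float precision — a lone final rounding: four significant digits.
Sliding speed v = 25.52 mm/s = 0.02552 m/s. Distance covered L = v·t = 0.02552 m/s × 7005 s = 178.8 m.
Hardness H = 52.73 HV × 9.807 MPa/HV = 517.1 MPa = 5.171e+08 Pa.
Working in SI base units: W = 18.76 N, H = 5.171e+08 Pa, K = 1.153e-04.
Apply Archard: V = K·W·L/H = 1.153e-04 · 18.76 · 178.8 / 5.171e+08 = 7.478e-10 m³.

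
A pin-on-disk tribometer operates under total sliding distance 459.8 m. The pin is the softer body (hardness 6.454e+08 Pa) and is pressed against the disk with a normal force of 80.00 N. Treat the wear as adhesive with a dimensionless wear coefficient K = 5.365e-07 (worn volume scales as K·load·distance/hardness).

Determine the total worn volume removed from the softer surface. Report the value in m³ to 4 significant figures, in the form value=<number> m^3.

Each operation holds full precision. Intermediates are printed rounded; rounded once at the end, at 4 significant figures.
SI base units throughout: W = 80.00 N, H = 6.454e+08 Pa, K = 5.365e-07.
The Archard volume V = K·W·L/H = 5.365e-07 · 80.00 · 459.8 / 6.454e+08 = 3.058e-11 m³.

value=3.058e-11 m^3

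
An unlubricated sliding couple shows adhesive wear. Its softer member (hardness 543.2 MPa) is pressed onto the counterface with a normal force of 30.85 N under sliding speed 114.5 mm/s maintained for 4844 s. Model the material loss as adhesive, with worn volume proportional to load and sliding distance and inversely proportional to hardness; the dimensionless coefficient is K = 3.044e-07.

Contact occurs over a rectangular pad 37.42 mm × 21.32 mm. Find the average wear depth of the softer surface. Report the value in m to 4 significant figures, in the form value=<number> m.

The computation holds full precision, and intermediate values are printed rounded; a lone final rounding, at four significant figures.
Convert: Sliding speed v = 114.5 mm/s = 0.1145 m/s. Total distance L = v·t = 0.1145 m/s × 4844 s = 554.6 m.
Convert: Hardness H = 543.2 MPa = 5.432e+08 Pa.
Convert: Pad sides 37.42 mm × 21.32 mm = 0.03742 m × 0.02132 m. Contact area A = 0.03742 m × 0.02132 m = 7.978e-04 m².
Working in SI base units: W = 30.85 N, H = 5.432e+08 Pa, K = 3.044e-07.
Archard volume V = K·W·L/H = 3.044e-07 · 30.85 · 554.6 / 5.432e+08 = 9.588e-12 m³.
Depth of wear h = V/A = 9.588e-12 / 7.978e-04 = 1.202e-08 m.

value=1.202e-08 m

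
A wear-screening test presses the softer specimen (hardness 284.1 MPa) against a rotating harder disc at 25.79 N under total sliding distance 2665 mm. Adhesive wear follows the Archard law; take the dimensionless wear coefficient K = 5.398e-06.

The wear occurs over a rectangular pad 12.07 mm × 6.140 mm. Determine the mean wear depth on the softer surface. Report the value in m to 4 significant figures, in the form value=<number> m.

Every step runs at full float precision; displayed values are rounded — one final rounding: 4 significant digits.
Distance covered L = 2665 mm = 2.665 m.
Hardness H = 284.1 MPa = 2.841e+08 Pa.
Pad sides 12.07 mm × 6.140 mm = 0.01207 m × 0.006140 m. Contact area A = 0.01207 m × 0.006140 m = 7.411e-05 m².
Expressed in SI base units: W = 25.79 N, H = 2.841e+08 Pa, K = 5.398e-06.
Archard volume V = K·W·L/H = 5.398e-06 · 25.79 · 2.665 / 2.841e+08 = 1.306e-12 m³.
Average depth h = V/A = 1.306e-12 / 7.411e-05 = 1.762e-08 m.

value=1.762e-08 m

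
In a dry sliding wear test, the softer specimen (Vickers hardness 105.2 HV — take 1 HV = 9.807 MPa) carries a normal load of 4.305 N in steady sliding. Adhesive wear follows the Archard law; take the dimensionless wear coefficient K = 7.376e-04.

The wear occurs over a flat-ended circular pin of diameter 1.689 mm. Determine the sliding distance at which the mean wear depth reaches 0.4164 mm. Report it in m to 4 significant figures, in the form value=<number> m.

value=303.1 m

Quoted intermediates are rounded. Every step holds exact precision, and rounded just once to 4 significant digits.
Hardness H = 105.2 HV × 9.807 MPa/HV = 1032 MPa = 1.032e+09 Pa.
Pin diameter d = 1.689 mm = 0.001689 m. Contact area A = π·d²/4 = π·(0.001689 m)²/4 = 2.241e-06 m².
Depth limit h_lim = 0.4164 mm = 4.164e-04 m.
In SI base units, W = 4.305 N, H = 1.032e+09 Pa, K = 7.376e-04.
At the depth limit, V_lim = h_lim·A = 4.164e-04 · 2.241e-06 = 9.330e-10 m³.
So the life L = V_lim·H/(K·W) = 9.330e-10 · 1.032e+09 / (7.376e-04 · 4.305) = 303.1 m.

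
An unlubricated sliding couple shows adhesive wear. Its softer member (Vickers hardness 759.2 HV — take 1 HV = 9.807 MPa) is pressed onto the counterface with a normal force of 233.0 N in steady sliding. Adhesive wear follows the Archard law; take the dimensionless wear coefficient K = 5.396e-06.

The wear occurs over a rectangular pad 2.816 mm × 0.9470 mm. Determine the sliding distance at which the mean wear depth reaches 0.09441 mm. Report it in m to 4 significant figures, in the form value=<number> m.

Quoted intermediates are rounded; all arithmetic holds full precision; rounded once at the end, at four significant figures.
Hardness H = 759.2 HV × 9.807 MPa/HV = 7445 MPa = 7.445e+09 Pa.
Pad sides 2.816 mm × 0.9470 mm = 2.816e-03 m × 9.470e-04 m. Contact area A = 2.816e-03 m × 9.470e-04 m = 2.667e-06 m².
Depth limit h_lim = 0.09441 mm = 9.441e-05 m.
As SI base values: W = 233.0 N, H = 7.445e+09 Pa, K = 5.396e-06.
Permissible volume V_lim = h_lim·A = 9.441e-05 · 2.667e-06 = 2.518e-10 m³.
So the life L = V_lim·H/(K·W) = 2.518e-10 · 7.445e+09 / (5.396e-06 · 233.0) = 1491 m.

value=1491 m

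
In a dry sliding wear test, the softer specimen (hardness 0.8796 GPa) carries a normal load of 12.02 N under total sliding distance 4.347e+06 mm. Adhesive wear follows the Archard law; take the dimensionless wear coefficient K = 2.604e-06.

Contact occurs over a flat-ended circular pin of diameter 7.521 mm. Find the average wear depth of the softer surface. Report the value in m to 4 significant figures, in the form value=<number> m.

The intermediates appear rounded — each operation maintains exact precision — a lone final rounding, at 4 significant digits.
Convert: Sliding distance L = 4.347e+06 mm = 4347 m.
Convert: Hardness H = 0.8796 GPa = 8.796e+08 Pa.
Convert: Pin diameter d = 7.521 mm = 0.007521 m. Contact area A = π·d²/4 = π·(0.007521 m)²/4 = 4.443e-05 m².
As SI base values: W = 12.02 N, H = 8.796e+08 Pa, K = 2.604e-06.
Apply Archard: V = K·W·L/H = 2.604e-06 · 12.02 · 4347 / 8.796e+08 = 1.547e-10 m³.
Mean depth h = V/A = 1.547e-10 / 4.443e-05 = 3.482e-06 m.

value=3.482e-06 m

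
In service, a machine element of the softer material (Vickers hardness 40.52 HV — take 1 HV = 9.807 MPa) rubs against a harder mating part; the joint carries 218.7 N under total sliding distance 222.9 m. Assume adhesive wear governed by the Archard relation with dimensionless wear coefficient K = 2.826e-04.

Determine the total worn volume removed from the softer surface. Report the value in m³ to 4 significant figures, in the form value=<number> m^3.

Intermediate values are shown rounded; every step runs at full float precision; one final rounding to 4 significant digits.
Hardness H = 40.52 HV × 9.807 MPa/HV = 397.4 MPa = 3.974e+08 Pa.
Restated in SI base units: W = 218.7 N, H = 3.974e+08 Pa, K = 2.826e-04.
Apply Archard: V = K·W·L/H = 2.826e-04 · 218.7 · 222.9 / 3.974e+08 = 3.467e-08 m³.

value=3.467e-08 m^3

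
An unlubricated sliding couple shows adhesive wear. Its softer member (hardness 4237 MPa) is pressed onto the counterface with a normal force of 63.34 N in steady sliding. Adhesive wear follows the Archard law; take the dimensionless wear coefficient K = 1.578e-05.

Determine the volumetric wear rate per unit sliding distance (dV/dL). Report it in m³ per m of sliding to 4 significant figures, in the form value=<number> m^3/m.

value=2.359e-13 m^3/m

Each operation holds full float precision, and intermediate values appear rounded — one last rounding to four significant digits.
Convert: Hardness H = 4237 MPa = 4.237e+09 Pa.
Expressed in SI base units: W = 63.34 N, H = 4.237e+09 Pa, K = 1.578e-05.
Wear rate dV/dL = K·W/H, per unit distance: 1.578e-05 · 63.34 / 4.237e+09 = 2.359e-13 m³/m.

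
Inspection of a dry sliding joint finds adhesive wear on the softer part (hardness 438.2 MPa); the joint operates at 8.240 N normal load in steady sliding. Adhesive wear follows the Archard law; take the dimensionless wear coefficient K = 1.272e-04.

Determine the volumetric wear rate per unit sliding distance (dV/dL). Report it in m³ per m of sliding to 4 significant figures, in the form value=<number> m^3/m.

The intermediates are shown rounded. The computation carries exact precision — a single final rounding to four significant digits.
Hardness H = 438.2 MPa = 4.382e+08 Pa.
As SI base values: W = 8.240 N, H = 4.382e+08 Pa, K = 1.272e-04.
Sliding wear rate dV/dL = K·W/H: 1.272e-04 · 8.240 / 4.382e+08 = 2.392e-12 m³/m.

value=2.392e-12 m^3/m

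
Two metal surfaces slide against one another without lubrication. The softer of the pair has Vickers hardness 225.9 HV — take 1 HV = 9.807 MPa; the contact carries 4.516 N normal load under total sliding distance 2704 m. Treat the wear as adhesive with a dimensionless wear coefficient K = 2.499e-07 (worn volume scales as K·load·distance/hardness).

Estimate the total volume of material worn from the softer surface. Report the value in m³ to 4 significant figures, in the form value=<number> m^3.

value=1.377e-12 m^3

Intermediate values are printed rounded. The computation holds full float precision. Rounded once at the end, at 4 significant digits.
Hardness H = 225.9 HV × 9.807 MPa/HV = 2215 MPa = 2.215e+09 Pa.
Expressed in SI base units: W = 4.516 N, H = 2.215e+09 Pa, K = 2.499e-07.
Volume removed: V = K·W·L/H = 2.499e-07 · 4.516 · 2704 / 2.215e+09 = 1.377e-12 m³.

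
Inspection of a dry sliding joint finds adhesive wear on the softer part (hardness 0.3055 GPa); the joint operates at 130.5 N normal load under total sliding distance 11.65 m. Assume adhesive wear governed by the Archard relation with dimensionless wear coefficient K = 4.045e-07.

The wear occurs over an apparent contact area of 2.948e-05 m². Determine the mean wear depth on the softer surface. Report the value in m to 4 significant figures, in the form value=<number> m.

value=6.828e-08 m

The intermediates are displayed rounded, and all working math carries exact precision; one final rounding: four significant digits.
Convert: Hardness H = 0.3055 GPa = 3.055e+08 Pa.
SI base units throughout: W = 130.5 N, H = 3.055e+08 Pa, K = 4.045e-07.
The Archard volume V = K·W·L/H = 4.045e-07 · 130.5 · 11.65 / 3.055e+08 = 2.013e-12 m³.
Mean wear depth h = V/A = 2.013e-12 / 2.948e-05 = 6.828e-08 m.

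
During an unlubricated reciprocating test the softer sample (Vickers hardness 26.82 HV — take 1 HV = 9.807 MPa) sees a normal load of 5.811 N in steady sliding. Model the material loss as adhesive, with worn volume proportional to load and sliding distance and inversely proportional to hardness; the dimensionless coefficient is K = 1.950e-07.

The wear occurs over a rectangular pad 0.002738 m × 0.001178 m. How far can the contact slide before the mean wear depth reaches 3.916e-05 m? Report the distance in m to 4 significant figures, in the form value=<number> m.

The intermediates are shown rounded; the algebra keeps exact precision, and rounded once at the end: 4 significant digits.
Hardness H = 26.82 HV × 9.807 MPa/HV = 263.0 MPa = 2.630e+08 Pa.
Contact area A = 0.002738 m × 0.001178 m = 3.225e-06 m².
Working in SI base units: W = 5.811 N, H = 2.630e+08 Pa, K = 1.950e-07.
Permissible volume V_lim = h_lim·A = 3.916e-05 · 3.225e-06 = 1.263e-10 m³.
Sliding life L = V_lim·H/(K·W) = 1.263e-10 · 2.630e+08 / (1.950e-07 · 5.811) = 2.932e+04 m.

value=2.932e+04 m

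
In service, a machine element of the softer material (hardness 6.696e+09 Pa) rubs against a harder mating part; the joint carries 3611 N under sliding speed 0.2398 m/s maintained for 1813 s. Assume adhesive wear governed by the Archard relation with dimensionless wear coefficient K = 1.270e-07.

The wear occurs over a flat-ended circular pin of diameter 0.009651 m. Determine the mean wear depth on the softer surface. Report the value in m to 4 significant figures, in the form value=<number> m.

value=4.070e-07 m

Printed values are rounded — the algebra runs at exact precision. Rounded once at the end to 4 significant digits.
Convert: The distance L = v·t = 0.2398 m/s × 1813 s = 434.8 m.
Convert: Contact area A = π·d²/4 = π·(0.009651 m)²/4 = 7.315e-05 m².
Restated in SI base units: W = 3611 N, H = 6.696e+09 Pa, K = 1.270e-07.
The Archard volume V = K·W·L/H = 1.270e-07 · 3611 · 434.8 / 6.696e+09 = 2.978e-11 m³.
Mean depth h = V/A = 2.978e-11 / 7.315e-05 = 4.070e-07 m.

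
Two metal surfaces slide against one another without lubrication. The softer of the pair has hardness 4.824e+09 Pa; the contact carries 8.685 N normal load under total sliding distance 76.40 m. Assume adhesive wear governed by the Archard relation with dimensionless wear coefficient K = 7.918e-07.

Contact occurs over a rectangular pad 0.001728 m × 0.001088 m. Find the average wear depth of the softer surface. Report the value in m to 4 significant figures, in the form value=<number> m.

Quoted intermediates are rounded — all working math maintains full float precision, and a lone final rounding, at four significant digits.
Convert: Contact area A = 0.001728 m × 0.001088 m = 1.880e-06 m².
Collected in SI base units: W = 8.685 N, H = 4.824e+09 Pa, K = 7.918e-07.
Wear volume V = K·W·L/H = 7.918e-07 · 8.685 · 76.40 / 4.824e+09 = 1.089e-13 m³.
Mean wear depth h = V/A = 1.089e-13 / 1.880e-06 = 5.793e-08 m.

value=5.793e-08 m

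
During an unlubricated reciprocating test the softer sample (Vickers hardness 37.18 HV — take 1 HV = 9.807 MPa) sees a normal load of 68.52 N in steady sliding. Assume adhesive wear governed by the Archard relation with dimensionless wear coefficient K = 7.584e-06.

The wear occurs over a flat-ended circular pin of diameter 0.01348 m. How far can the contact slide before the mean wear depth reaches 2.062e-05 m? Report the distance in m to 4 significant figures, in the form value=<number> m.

value=2065 m

All working math runs at full precision. Quoted intermediates are rounded. Rounded once at the end to four significant digits.
Convert: Hardness H = 37.18 HV × 9.807 MPa/HV = 364.6 MPa = 3.646e+08 Pa.
Convert: Contact area A = π·d²/4 = π·(0.01348 m)²/4 = 1.427e-04 m².
As SI base values: W = 68.52 N, H = 3.646e+08 Pa, K = 7.584e-06.
Limit volume V_lim = h_lim·A = 2.062e-05 · 1.427e-04 = 2.943e-09 m³.
So the life L = V_lim·H/(K·W) = 2.943e-09 · 3.646e+08 / (7.584e-06 · 68.52) = 2065 m.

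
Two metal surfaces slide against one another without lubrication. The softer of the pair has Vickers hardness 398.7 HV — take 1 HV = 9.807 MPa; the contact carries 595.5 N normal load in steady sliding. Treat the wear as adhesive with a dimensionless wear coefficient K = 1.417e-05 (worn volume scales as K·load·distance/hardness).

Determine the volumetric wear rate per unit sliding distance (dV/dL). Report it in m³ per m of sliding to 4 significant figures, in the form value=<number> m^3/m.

Intermediates appear rounded, and every step carries full precision; rounded just once: four significant digits.
Hardness H = 398.7 HV × 9.807 MPa/HV = 3910 MPa = 3.910e+09 Pa.
Expressed in SI base units: W = 595.5 N, H = 3.910e+09 Pa, K = 1.417e-05.
Sliding wear rate dV/dL = K·W/H — distance-free: 1.417e-05 · 595.5 / 3.910e+09 = 2.158e-12 m³/m.

value=2.158e-12 m^3/m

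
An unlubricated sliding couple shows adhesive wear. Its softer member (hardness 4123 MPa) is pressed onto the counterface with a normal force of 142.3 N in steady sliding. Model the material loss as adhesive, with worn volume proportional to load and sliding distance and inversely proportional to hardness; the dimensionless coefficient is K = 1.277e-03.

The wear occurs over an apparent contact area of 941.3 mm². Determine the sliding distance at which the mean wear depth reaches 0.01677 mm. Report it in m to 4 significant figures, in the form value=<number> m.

value=358.2 m

Intermediates are printed rounded; the computation keeps full precision — rounded once at the end to 4 significant figures.
Hardness H = 4123 MPa = 4.123e+09 Pa.
Contact area A = 941.3 mm² = 9.413e-04 m².
Depth limit h_lim = 0.01677 mm = 1.677e-05 m.
SI base units throughout: W = 142.3 N, H = 4.123e+09 Pa, K = 1.277e-03.
Volume at the limit: V_lim = h_lim·A = 1.677e-05 · 9.413e-04 = 1.579e-08 m³.
Inverting, life L = V_lim·H/(K·W) = 1.579e-08 · 4.123e+09 / (1.277e-03 · 142.3) = 358.2 m.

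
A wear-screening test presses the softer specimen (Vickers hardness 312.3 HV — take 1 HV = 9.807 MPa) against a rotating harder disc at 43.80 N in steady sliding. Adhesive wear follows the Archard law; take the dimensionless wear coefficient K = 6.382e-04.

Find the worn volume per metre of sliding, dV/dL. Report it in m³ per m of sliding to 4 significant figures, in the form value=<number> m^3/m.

The computation carries full float precision, and intermediates appear rounded; a single final rounding to four significant digits.
Hardness H = 312.3 HV × 9.807 MPa/HV = 3063 MPa = 3.063e+09 Pa.
In SI base units: W = 43.80 N, H = 3.063e+09 Pa, K = 6.382e-04.
Sliding wear rate dV/dL = K·W/H (no L dependence): 6.382e-04 · 43.80 / 3.063e+09 = 9.127e-12 m³/m.

value=9.127e-12 m^3/m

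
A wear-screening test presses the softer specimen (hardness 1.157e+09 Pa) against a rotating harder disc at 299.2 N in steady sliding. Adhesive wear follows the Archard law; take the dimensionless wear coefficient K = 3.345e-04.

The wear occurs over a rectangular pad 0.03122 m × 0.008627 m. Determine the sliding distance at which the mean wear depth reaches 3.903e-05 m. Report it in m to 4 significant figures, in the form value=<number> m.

value=121.5 m

Every step holds full precision — intermediate values are displayed rounded, and rounded once at the end, at 4 significant digits.
Contact area A = 0.03122 m × 0.008627 m = 2.693e-04 m².
Restated in SI base units: W = 299.2 N, H = 1.157e+09 Pa, K = 3.345e-04.
At the depth limit, V_lim = h_lim·A = 3.903e-05 · 2.693e-04 = 1.051e-08 m³.
Thus life L = V_lim·H/(K·W) = 1.051e-08 · 1.157e+09 / (3.345e-04 · 299.2) = 121.5 m.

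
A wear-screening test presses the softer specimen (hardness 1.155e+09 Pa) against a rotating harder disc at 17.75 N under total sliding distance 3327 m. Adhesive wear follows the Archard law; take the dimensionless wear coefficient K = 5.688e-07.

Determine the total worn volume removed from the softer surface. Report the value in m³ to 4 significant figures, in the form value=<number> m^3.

value=2.908e-11 m^3

The algebra holds full float precision; displayed values are rounded. Rounded once at the end: 4 significant digits.
Expressed in SI base units: W = 17.75 N, H = 1.155e+09 Pa, K = 5.688e-07.
By Archard's law, V = K·W·L/H = 5.688e-07 · 17.75 · 3327 / 1.155e+09 = 2.908e-11 m³.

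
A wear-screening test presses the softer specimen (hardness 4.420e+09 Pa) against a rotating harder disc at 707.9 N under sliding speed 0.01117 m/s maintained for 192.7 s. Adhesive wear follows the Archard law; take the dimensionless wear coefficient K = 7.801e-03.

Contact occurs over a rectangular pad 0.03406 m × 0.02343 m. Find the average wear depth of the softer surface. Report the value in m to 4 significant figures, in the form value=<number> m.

value=3.370e-06 m

Quoted intermediates are rounded. All working math holds full precision, and one final rounding: four significant digits.
Convert: Path length L = v·t = 0.01117 m/s × 192.7 s = 2.152 m.
Convert: Contact area A = 0.03406 m × 0.02343 m = 7.980e-04 m².
Restated in SI base units: W = 707.9 N, H = 4.420e+09 Pa, K = 7.801e-03.
By Archard's law, V = K·W·L/H = 7.801e-03 · 707.9 · 2.152 / 4.420e+09 = 2.689e-09 m³.
Wear depth h = V/A = 2.689e-09 / 7.980e-04 = 3.370e-06 m.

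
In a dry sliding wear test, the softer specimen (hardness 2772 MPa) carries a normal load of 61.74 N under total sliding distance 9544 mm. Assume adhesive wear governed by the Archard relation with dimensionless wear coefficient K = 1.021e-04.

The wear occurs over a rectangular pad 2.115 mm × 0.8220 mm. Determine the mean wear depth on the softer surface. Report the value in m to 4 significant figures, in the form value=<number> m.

Intermediates are shown rounded. All working math carries exact precision; one last rounding to 4 significant figures.
Distance covered L = 9544 mm = 9.544 m.
Hardness H = 2772 MPa = 2.772e+09 Pa.
Pad sides 2.115 mm × 0.8220 mm = 2.115e-03 m × 8.220e-04 m. Contact area A = 2.115e-03 m × 8.220e-04 m = 1.739e-06 m².
In SI base units, W = 61.74 N, H = 2.772e+09 Pa, K = 1.021e-04.
Wear volume V = K·W·L/H = 1.021e-04 · 61.74 · 9.544 / 2.772e+09 = 2.170e-11 m³.
Mean wear depth h = V/A = 2.170e-11 / 1.739e-06 = 1.248e-05 m.

value=1.248e-05 m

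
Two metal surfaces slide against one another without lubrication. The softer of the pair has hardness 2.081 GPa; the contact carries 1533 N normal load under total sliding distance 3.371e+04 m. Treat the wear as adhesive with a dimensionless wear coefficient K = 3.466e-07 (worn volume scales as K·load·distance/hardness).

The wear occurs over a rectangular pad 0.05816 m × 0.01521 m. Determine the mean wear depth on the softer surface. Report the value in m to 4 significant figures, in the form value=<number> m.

value=9.730e-06 m

Intermediates are displayed rounded; all working math runs at full float precision, and rounded just once to 4 significant digits.
Hardness H = 2.081 GPa = 2.081e+09 Pa.
Contact area A = 0.05816 m × 0.01521 m = 8.846e-04 m².
In SI base units, W = 1533 N, H = 2.081e+09 Pa, K = 3.466e-07.
Wear volume V = K·W·L/H = 3.466e-07 · 1533 · 3.371e+04 / 2.081e+09 = 8.607e-09 m³.
Mean wear depth h = V/A = 8.607e-09 / 8.846e-04 = 9.730e-06 m.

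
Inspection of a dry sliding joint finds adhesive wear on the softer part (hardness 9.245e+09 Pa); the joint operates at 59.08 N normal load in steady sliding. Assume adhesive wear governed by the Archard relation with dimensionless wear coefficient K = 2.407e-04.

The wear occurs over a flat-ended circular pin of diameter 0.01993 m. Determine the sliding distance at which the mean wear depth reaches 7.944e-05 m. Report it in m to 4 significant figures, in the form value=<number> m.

Every step carries full precision — the intermediates are shown rounded — a single final rounding to 4 significant digits.
Contact area A = π·d²/4 = π·(0.01993 m)²/4 = 3.120e-04 m².
SI base units throughout: W = 59.08 N, H = 9.245e+09 Pa, K = 2.407e-04.
Permissible volume V_lim = h_lim·A = 7.944e-05 · 3.120e-04 = 2.478e-08 m³.
Life L = V_lim·H/(K·W) = 2.478e-08 · 9.245e+09 / (2.407e-04 · 59.08) = 1.611e+04 m.

value=1.611e+04 m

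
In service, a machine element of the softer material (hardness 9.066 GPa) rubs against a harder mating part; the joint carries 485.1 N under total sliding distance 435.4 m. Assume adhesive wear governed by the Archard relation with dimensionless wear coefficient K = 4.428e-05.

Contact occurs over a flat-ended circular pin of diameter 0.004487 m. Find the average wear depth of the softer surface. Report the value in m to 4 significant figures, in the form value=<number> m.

value=6.524e-05 m

Printed values are rounded, and the algebra keeps exact precision. Rounded once at the end: four significant figures.
Convert: Hardness H = 9.066 GPa = 9.066e+09 Pa.
Convert: Contact area A = π·d²/4 = π·(0.004487 m)²/4 = 1.581e-05 m².
In SI base units: W = 485.1 N, H = 9.066e+09 Pa, K = 4.428e-05.
Wear volume V = K·W·L/H = 4.428e-05 · 485.1 · 435.4 / 9.066e+09 = 1.032e-09 m³.
Mean wear depth h = V/A = 1.032e-09 / 1.581e-05 = 6.524e-05 m.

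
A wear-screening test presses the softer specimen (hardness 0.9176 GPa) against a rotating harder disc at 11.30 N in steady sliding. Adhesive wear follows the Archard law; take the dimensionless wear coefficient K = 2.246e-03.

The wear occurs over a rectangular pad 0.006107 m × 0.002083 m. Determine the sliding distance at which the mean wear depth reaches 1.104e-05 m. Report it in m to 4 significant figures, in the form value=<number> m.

value=5.078 m

The computation maintains full float precision. Intermediate values are printed rounded. Rounded once at the end, at 4 significant digits.
Hardness H = 0.9176 GPa = 9.176e+08 Pa.
Contact area A = 0.006107 m × 0.002083 m = 1.272e-05 m².
Working in SI base units: W = 11.30 N, H = 9.176e+08 Pa, K = 2.246e-03.
At the depth limit, V_lim = h_lim·A = 1.104e-05 · 1.272e-05 = 1.404e-10 m³.
Inverting, life L = V_lim·H/(K·W) = 1.404e-10 · 9.176e+08 / (2.246e-03 · 11.30) = 5.078 m.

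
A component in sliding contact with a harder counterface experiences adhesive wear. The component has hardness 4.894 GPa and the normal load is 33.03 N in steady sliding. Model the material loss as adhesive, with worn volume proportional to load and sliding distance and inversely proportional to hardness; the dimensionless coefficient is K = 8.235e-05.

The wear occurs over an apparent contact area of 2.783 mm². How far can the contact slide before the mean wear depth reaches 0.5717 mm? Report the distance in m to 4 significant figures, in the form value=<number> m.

Intermediate values appear rounded; the algebra runs at full float precision — rounded once at the end: 4 significant digits.
Convert: Hardness H = 4.894 GPa = 4.894e+09 Pa.
Convert: Contact area A = 2.783 mm² = 2.783e-06 m².
Convert: Depth limit h_lim = 0.5717 mm = 5.717e-04 m.
Restated in SI base units: W = 33.03 N, H = 4.894e+09 Pa, K = 8.235e-05.
Limit volume V_lim = h_lim·A = 5.717e-04 · 2.783e-06 = 1.591e-09 m³.
Inverting, life L = V_lim·H/(K·W) = 1.591e-09 · 4.894e+09 / (8.235e-05 · 33.03) = 2863 m.

value=2863 m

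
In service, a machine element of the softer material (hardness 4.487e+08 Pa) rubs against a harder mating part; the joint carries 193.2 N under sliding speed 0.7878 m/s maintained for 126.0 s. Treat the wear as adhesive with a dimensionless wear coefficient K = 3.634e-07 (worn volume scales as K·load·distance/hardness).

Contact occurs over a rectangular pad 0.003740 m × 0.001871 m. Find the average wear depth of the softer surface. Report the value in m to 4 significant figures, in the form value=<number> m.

Each operation carries full precision, and intermediate values are shown rounded. Rounded just once: 4 significant figures.
Path length L = v·t = 0.7878 m/s × 126.0 s = 99.26 m.
Contact area A = 0.003740 m × 0.001871 m = 6.998e-06 m².
In SI base units: W = 193.2 N, H = 4.487e+08 Pa, K = 3.634e-07.
By Archard's law, V = K·W·L/H = 3.634e-07 · 193.2 · 99.26 / 4.487e+08 = 1.553e-11 m³.
Mean wear depth h = V/A = 1.553e-11 / 6.998e-06 = 2.220e-06 m.

value=2.220e-06 m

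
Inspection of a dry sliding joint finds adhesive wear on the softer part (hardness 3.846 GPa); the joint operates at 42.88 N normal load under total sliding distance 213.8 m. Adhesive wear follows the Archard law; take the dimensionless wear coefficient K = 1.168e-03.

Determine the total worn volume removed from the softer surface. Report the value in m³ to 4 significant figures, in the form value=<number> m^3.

The algebra runs at full float precision, and shown intermediates are rounded, and a single final rounding: four significant figures.
Convert: Hardness H = 3.846 GPa = 3.846e+09 Pa.
As SI base values: W = 42.88 N, H = 3.846e+09 Pa, K = 1.168e-03.
By Archard's law, V = K·W·L/H = 1.168e-03 · 42.88 · 213.8 / 3.846e+09 = 2.784e-09 m³.

value=2.784e-09 m^3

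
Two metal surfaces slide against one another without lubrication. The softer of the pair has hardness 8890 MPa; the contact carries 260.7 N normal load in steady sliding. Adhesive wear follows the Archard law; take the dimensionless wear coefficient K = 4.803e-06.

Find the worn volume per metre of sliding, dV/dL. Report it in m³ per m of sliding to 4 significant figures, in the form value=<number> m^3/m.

value=1.408e-13 m^3/m

All working math maintains full precision; intermediates appear rounded; one last rounding: four significant figures.
Convert: Hardness H = 8890 MPa = 8.890e+09 Pa.
As SI base values: W = 260.7 N, H = 8.890e+09 Pa, K = 4.803e-06.
Rate of wear dV/dL = K·W/H (no L dependence): 4.803e-06 · 260.7 / 8.890e+09 = 1.408e-13 m³/m.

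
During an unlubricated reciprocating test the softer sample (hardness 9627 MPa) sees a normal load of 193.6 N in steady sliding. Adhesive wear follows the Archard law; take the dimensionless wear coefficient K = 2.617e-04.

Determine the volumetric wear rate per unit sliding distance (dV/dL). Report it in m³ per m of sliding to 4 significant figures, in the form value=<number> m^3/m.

value=5.263e-12 m^3/m

Intermediate values are displayed rounded — all arithmetic carries exact precision — a single final rounding, at four significant figures.
Convert: Hardness H = 9627 MPa = 9.627e+09 Pa.
In SI base units, W = 193.6 N, H = 9.627e+09 Pa, K = 2.617e-04.
Rate of wear dV/dL = K·W/H (no L dependence): 2.617e-04 · 193.6 / 9.627e+09 = 5.263e-12 m³/m.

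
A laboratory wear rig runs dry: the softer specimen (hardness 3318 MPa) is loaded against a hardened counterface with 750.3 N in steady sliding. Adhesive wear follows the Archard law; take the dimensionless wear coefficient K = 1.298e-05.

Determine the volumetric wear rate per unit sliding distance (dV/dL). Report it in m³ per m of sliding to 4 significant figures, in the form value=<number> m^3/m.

All arithmetic keeps full precision, and intermediate values appear rounded — rounded just once to four significant figures.
Convert: Hardness H = 3318 MPa = 3.318e+09 Pa.
Working in SI base units: W = 750.3 N, H = 3.318e+09 Pa, K = 1.298e-05.
The wear rate dV/dL = K·W/H — distance-free: 1.298e-05 · 750.3 / 3.318e+09 = 2.935e-12 m³/m.

value=2.935e-12 m^3/m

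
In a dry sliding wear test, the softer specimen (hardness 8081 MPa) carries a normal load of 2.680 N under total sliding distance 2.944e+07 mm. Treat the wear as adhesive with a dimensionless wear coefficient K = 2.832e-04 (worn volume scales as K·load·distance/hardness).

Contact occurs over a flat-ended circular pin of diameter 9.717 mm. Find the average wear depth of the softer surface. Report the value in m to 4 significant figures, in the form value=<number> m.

value=3.729e-05 m

The intermediates are displayed rounded, and the algebra maintains full float precision; one final rounding to 4 significant digits.
Convert: The distance L = 2.944e+07 mm = 2.944e+04 m.
Convert: Hardness H = 8081 MPa = 8.081e+09 Pa.
Convert: Pin diameter d = 9.717 mm = 0.009717 m. Contact area A = π·d²/4 = π·(0.009717 m)²/4 = 7.416e-05 m².
Working in SI base units: W = 2.680 N, H = 8.081e+09 Pa, K = 2.832e-04.
The Archard volume V = K·W·L/H = 2.832e-04 · 2.680 · 2.944e+04 / 8.081e+09 = 2.765e-09 m³.
Mean depth h = V/A = 2.765e-09 / 7.416e-05 = 3.729e-05 m.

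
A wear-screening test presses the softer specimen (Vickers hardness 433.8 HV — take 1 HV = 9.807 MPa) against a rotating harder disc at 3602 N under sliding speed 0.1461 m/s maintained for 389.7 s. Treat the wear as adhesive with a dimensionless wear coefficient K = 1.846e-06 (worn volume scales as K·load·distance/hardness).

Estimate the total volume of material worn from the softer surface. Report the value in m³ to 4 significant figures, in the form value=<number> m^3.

value=8.899e-11 m^3

The intermediates are displayed rounded, and every step carries full float precision. Rounded just once to four significant figures.
Total distance L = v·t = 0.1461 m/s × 389.7 s = 56.94 m.
Hardness H = 433.8 HV × 9.807 MPa/HV = 4254 MPa = 4.254e+09 Pa.
Restated in SI base units: W = 3602 N, H = 4.254e+09 Pa, K = 1.846e-06.
Worn volume V = K·W·L/H = 1.846e-06 · 3602 · 56.94 / 4.254e+09 = 8.899e-11 m³.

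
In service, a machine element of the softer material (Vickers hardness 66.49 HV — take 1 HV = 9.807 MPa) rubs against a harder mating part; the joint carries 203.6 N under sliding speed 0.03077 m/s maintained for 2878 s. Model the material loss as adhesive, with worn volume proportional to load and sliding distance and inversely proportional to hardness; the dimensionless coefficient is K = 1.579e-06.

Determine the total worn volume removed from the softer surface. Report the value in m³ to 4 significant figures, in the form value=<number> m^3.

Printed values are rounded — the algebra maintains exact precision — a single final rounding: four significant figures.
Sliding distance L = v·t = 0.03077 m/s × 2878 s = 88.56 m.
Hardness H = 66.49 HV × 9.807 MPa/HV = 652.1 MPa = 6.521e+08 Pa.
In SI base units: W = 203.6 N, H = 6.521e+08 Pa, K = 1.579e-06.
Archard volume V = K·W·L/H = 1.579e-06 · 203.6 · 88.56 / 6.521e+08 = 4.366e-11 m³.

value=4.366e-11 m^3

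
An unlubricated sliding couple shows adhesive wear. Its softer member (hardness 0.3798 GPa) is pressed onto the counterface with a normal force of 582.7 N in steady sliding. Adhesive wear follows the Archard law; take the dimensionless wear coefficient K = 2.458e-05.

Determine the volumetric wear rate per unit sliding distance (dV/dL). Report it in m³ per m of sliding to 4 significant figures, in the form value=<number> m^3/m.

Every step runs at full float precision. Intermediates appear rounded — one final rounding, at four significant figures.
Hardness H = 0.3798 GPa = 3.798e+08 Pa.
Working in SI base units: W = 582.7 N, H = 3.798e+08 Pa, K = 2.458e-05.
The wear rate dV/dL = K·W/H, so: 2.458e-05 · 582.7 / 3.798e+08 = 3.771e-11 m³/m.

value=3.771e-11 m^3/m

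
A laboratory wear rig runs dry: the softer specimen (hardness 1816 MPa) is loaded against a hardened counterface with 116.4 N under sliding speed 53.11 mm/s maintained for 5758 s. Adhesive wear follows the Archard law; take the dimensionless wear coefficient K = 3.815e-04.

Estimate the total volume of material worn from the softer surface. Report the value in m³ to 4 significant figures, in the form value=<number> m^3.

All working math runs at full precision — intermediates are shown rounded; rounded once at the end: 4 significant figures.
Sliding speed v = 53.11 mm/s = 0.05311 m/s. Distance covered L = v·t = 0.05311 m/s × 5758 s = 305.8 m.
Hardness H = 1816 MPa = 1.816e+09 Pa.
As SI base values: W = 116.4 N, H = 1.816e+09 Pa, K = 3.815e-04.
Worn volume V = K·W·L/H = 3.815e-04 · 116.4 · 305.8 / 1.816e+09 = 7.478e-09 m³.

value=7.478e-09 m^3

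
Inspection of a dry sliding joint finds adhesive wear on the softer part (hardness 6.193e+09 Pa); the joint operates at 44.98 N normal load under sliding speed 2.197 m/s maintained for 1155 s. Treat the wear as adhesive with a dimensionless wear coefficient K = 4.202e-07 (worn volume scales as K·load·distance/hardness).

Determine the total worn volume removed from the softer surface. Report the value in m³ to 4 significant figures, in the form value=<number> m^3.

The algebra carries full precision. Quoted intermediates are rounded. Rounded just once, at 4 significant figures.
Convert: Path length L = v·t = 2.197 m/s × 1155 s = 2538 m.
As SI base values: W = 44.98 N, H = 6.193e+09 Pa, K = 4.202e-07.
Archard volume V = K·W·L/H = 4.202e-07 · 44.98 · 2538 / 6.193e+09 = 7.744e-12 m³.

value=7.744e-12 m^3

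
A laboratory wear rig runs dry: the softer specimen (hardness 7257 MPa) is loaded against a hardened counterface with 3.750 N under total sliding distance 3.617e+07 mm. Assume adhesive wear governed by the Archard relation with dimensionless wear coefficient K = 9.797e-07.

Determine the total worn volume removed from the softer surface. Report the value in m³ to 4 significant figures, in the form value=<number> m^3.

Printed values are rounded — all arithmetic keeps full float precision; a lone final rounding to 4 significant digits.
Distance L = 3.617e+07 mm = 3.617e+04 m.
Hardness H = 7257 MPa = 7.257e+09 Pa.
SI base units throughout: W = 3.750 N, H = 7.257e+09 Pa, K = 9.797e-07.
By Archard's law, V = K·W·L/H = 9.797e-07 · 3.750 · 3.617e+04 / 7.257e+09 = 1.831e-11 m³.

value=1.831e-11 m^3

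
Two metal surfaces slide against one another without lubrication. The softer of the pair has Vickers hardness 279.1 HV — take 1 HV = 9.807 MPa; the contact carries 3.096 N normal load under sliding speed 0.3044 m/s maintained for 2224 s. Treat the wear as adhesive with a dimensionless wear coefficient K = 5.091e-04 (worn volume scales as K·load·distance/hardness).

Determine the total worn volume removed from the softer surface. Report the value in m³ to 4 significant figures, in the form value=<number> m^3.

value=3.898e-10 m^3

Intermediates are displayed rounded. All working math carries full precision — rounded just once to 4 significant digits.
Total distance L = v·t = 0.3044 m/s × 2224 s = 677.0 m.
Hardness H = 279.1 HV × 9.807 MPa/HV = 2737 MPa = 2.737e+09 Pa.
Restated in SI base units: W = 3.096 N, H = 2.737e+09 Pa, K = 5.091e-04.
Worn volume V = K·W·L/H = 5.091e-04 · 3.096 · 677.0 / 2.737e+09 = 3.898e-10 m³.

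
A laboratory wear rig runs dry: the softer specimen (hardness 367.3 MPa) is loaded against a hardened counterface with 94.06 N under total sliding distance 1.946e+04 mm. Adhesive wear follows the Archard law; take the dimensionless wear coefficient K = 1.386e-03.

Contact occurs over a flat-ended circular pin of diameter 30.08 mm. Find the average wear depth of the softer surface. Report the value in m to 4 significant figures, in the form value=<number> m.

value=9.720e-06 m

Every step holds exact precision — intermediate values appear rounded; one last rounding: 4 significant digits.
Convert: Path length L = 1.946e+04 mm = 19.46 m.
Convert: Hardness H = 367.3 MPa = 3.673e+08 Pa.
Convert: Pin diameter d = 30.08 mm = 0.03008 m. Contact area A = π·d²/4 = π·(0.03008 m)²/4 = 7.106e-04 m².
Collected in SI base units: W = 94.06 N, H = 3.673e+08 Pa, K = 1.386e-03.
The Archard volume V = K·W·L/H = 1.386e-03 · 94.06 · 19.46 / 3.673e+08 = 6.907e-09 m³.
Mean depth h = V/A = 6.907e-09 / 7.106e-04 = 9.720e-06 m.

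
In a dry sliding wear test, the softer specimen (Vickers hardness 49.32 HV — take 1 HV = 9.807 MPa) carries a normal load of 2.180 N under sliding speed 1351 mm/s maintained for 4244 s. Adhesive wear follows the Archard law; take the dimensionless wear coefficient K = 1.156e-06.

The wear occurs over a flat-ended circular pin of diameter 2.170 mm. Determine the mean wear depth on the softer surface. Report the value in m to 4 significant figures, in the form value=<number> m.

value=8.077e-06 m

Every step maintains exact precision — the intermediates are shown rounded, and a lone final rounding: four significant figures.
Sliding speed v = 1351 mm/s = 1.351 m/s. The distance L = v·t = 1.351 m/s × 4244 s = 5734 m.
Hardness H = 49.32 HV × 9.807 MPa/HV = 483.7 MPa = 4.837e+08 Pa.
Pin diameter d = 2.170 mm = 0.002170 m. Contact area A = π·d²/4 = π·(0.002170 m)²/4 = 3.698e-06 m².
Restated in SI base units: W = 2.180 N, H = 4.837e+08 Pa, K = 1.156e-06.
Archard relation: V = K·W·L/H = 1.156e-06 · 2.180 · 5734 / 4.837e+08 = 2.987e-11 m³.
Depth h = V/A = 2.987e-11 / 3.698e-06 = 8.077e-06 m.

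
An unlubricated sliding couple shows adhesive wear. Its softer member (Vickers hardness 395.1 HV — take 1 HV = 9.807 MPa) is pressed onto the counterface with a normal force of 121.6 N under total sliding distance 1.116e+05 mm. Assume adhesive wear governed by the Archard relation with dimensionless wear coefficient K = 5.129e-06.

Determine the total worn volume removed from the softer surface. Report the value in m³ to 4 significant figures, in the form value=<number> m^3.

value=1.796e-11 m^3

Each operation maintains full precision; intermediates are shown rounded — rounded once at the end to four significant figures.
Convert: The distance L = 1.116e+05 mm = 111.6 m.
Convert: Hardness H = 395.1 HV × 9.807 MPa/HV = 3875 MPa = 3.875e+09 Pa.
SI base units throughout: W = 121.6 N, H = 3.875e+09 Pa, K = 5.129e-06.
Archard volume V = K·W·L/H = 5.129e-06 · 121.6 · 111.6 / 3.875e+09 = 1.796e-11 m³.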